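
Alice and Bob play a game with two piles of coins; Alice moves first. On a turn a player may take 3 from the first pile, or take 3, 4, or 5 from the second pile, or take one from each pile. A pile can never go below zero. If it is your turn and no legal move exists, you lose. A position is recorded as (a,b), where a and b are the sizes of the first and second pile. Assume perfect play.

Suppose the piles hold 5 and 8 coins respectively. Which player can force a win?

Work bottom-up. With no move the player to move loses. Otherwise the position is W if at least one move leads to an L position for the opponent, and L if every move leads to a W.
No move ever increases a pile, so every position that can arise here has a ≤ 5 and b ≤ 8; it is enough to label the cells with 0 ≤ a ≤ 5 and 0 ≤ b ≤ 8.
Every move lowers a or b (never raises either), so fill the grid row by row in increasing a, and left to right within a row: each cell's successors are then already labelled.
      b=0  b=1  b=2  b=3  b=4  b=5  b=6  b=7  b=8
a=0:    L    L    L    W    W    W    W    W    L
a=1:    L    W    W    W    W    W    L    L    L
a=2:    L    W    L    W    W    W    W    W    W
a=3:    W    W    W    W    L    L    L    W    W
a=4:    W    L    L    L    W    W    W    W    W
a=5:    W    L    W    W    W    W    W    L    L
Cells with no legal move (terminal, hence L): (0,0), (0,1), (0,2), (1,0), (2,0).
The remaining L cells, each justified by listing all of its moves:
(0,8): only reaches (0,5)(W), (0,4)(W), (0,3)(W), all W → L
(1,6): only reaches (1,3)(W), (1,2)(W), (1,1)(W), (0,5)(W), all W → L
(1,7): only reaches (1,4)(W), (1,3)(W), (1,2)(W), (0,6)(W), all W → L
(1,8): only reaches (1,5)(W), (1,4)(W), (1,3)(W), (0,7)(W), all W → L
(2,2): only reaches (1,1)(W), which is W → L
(3,4): only reaches (0,4)(W), (3,1)(W), (3,0)(W), (2,3)(W), all W → L
(3,5): only reaches (0,5)(W), (3,2)(W), (3,1)(W), (3,0)(W), (2,4)(W), all W → L
(3,6): only reaches (0,6)(W), (3,3)(W), (3,2)(W), (3,1)(W), (2,5)(W), all W → L
(4,1): only reaches (1,1)(W), (3,0)(W), all W → L
(4,2): only reaches (1,2)(W), (3,1)(W), all W → L
(4,3): only reaches (1,3)(W), (4,0)(W), (3,2)(W), all W → L
(5,1): only reaches (2,1)(W), (4,0)(W), all W → L
(5,7): only reaches (2,7)(W), (5,4)(W), (5,3)(W), (5,2)(W), (4,6)(W), all W → L
(5,8): only reaches (2,8)(W), (5,5)(W), (5,4)(W), (5,3)(W), (4,7)(W), all W → L
Every other cell has at least one move into one of the L cells above, so it is W.
Every move from (5,8) reaches a W position, so the mover loses.

Bob wins.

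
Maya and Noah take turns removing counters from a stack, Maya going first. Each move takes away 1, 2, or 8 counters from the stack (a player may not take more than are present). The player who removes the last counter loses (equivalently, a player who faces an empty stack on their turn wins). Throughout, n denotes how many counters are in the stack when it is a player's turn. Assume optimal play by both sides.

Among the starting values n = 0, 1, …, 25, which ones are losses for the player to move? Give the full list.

Build the W/L table. Terminal = W. A non-terminal position is W if it has a move to some L; otherwise it is L.
n=0: no move; the opponent has just taken the last counter and therefore loses → W
n=1: only reaches 0(W), which is W → L
n=2: reaches L-position 1 → W
n=3: reaches L-position 1 → W
n=4: only reaches 3(W), 2(W), all W → L
n=5: reaches L-position 4 → W
n=6: reaches L-position 4 → W
n=7: only reaches 6(W), 5(W), all W → L
n=8: reaches L-position 7 → W
n=9: reaches L-position 7 → W
n=10: only reaches 9(W), 8(W), 2(W), all W → L
n=11: reaches L-position 10 → W
n=12: reaches L-position 10 → W
n=13: only reaches 12(W), 11(W), 5(W), all W → L
n=14: reaches L-position 13 → W
n=15: reaches L-position 13 → W
n=16: only reaches 15(W), 14(W), 8(W), all W → L
n=17: reaches L-position 16 → W
n=18: reaches L-position 16 → W
n=19: only reaches 18(W), 17(W), 11(W), all W → L
n=20: reaches L-position 19 → W
n=21: reaches L-position 19 → W
n=22: only reaches 21(W), 20(W), 14(W), all W → L
n=23: reaches L-position 22 → W
n=24: reaches L-position 22 → W
n=25: only reaches 24(W), 23(W), 17(W), all W → L
The losing starting values of n are exactly the entries labelled L in this table (9 of them).

1, 4, 7, 10, 13, 16, 19, 22, 25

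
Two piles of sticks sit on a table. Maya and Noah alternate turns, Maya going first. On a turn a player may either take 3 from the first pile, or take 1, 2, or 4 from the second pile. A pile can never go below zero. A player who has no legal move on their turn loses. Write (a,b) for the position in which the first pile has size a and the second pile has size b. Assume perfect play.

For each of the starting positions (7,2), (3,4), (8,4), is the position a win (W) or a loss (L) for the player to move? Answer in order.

(7,2): W, (3,4): L, (8,4): W

Work bottom-up. With no move the player to move loses. Otherwise the position is W if at least one move leads to an L position for the opponent, and L if every move leads to a W.
No move ever increases a pile, so every position that can arise here has a ≤ 8 and b ≤ 4; it is enough to label the cells with 0 ≤ a ≤ 8 and 0 ≤ b ≤ 4.
Every move lowers a or b (never raises either), so fill the grid row by row in increasing a, and left to right within a row: each cell's successors are then already labelled.
      b=0  b=1  b=2  b=3  b=4
a=0:    L    W    W    L    W
a=1:    L    W    W    L    W
a=2:    L    W    W    L    W
a=3:    W    L    W    W    L
a=4:    W    L    W    W    L
a=5:    W    L    W    W    L
a=6:    L    W    W    L    W
a=7:    L    W    W    L    W
a=8:    L    W    W    L    W
Cells with no legal move (terminal, hence L): (0,0), (1,0), (2,0).
The remaining L cells, each justified by listing all of its moves:
(0,3): →(0,2)(W), (0,1)(W) — all W, so L
(1,3): →(1,2)(W), (1,1)(W) — all W, so L
(2,3): →(2,2)(W), (2,1)(W) — all W, so L
(3,1): →(0,1)(W), (3,0)(W) — all W, so L
(3,4): →(0,4)(W), (3,3)(W), (3,2)(W), (3,0)(W) — all W, so L
(4,1): →(1,1)(W), (4,0)(W) — all W, so L
(4,4): →(1,4)(W), (4,3)(W), (4,2)(W), (4,0)(W) — all W, so L
(5,1): →(2,1)(W), (5,0)(W) — all W, so L
(5,4): →(2,4)(W), (5,3)(W), (5,2)(W), (5,0)(W) — all W, so L
(6,0): →(3,0)(W) only, which is W, so L
(6,3): →(3,3)(W), (6,2)(W), (6,1)(W) — all W, so L
(7,0): →(4,0)(W) only, which is W, so L
(7,3): →(4,3)(W), (7,2)(W), (7,1)(W) — all W, so L
(8,0): →(5,0)(W) only, which is W, so L
(8,3): →(5,3)(W), (8,2)(W), (8,1)(W) — all W, so L
Every other cell has at least one move into one of the L cells above, so it is W.
(7,2): the move to (7,0) reaches an L cell, so W
(3,4): one of the L cells justified above, so L
(8,4): the move to (5,4) reaches an L cell, so W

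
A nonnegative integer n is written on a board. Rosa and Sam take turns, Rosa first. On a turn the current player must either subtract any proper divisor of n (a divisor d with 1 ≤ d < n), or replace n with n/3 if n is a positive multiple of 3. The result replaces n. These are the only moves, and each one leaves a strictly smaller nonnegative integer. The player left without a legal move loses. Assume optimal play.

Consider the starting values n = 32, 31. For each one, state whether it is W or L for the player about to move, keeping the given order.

32: W, 31: L

Compute win/loss labels from the base case upward. A position with no move is L. Any other position is W if it can reach an L in one move, else L.
n=0: no move → L
n=1: no move → L
n=2: can move to 1, which is L ⇒ W
n=3: can move to 1, which is L ⇒ W
n=4: moves to 2(W), 3(W); every one is W ⇒ L
n=5: can move to 4, which is L ⇒ W
n=6: can move to 4, which is L ⇒ W
n=7: the only move is to 6(W), a W ⇒ L
n=8: can move to 4, which is L ⇒ W
n=9: moves to 3(W), 6(W), 8(W); every one is W ⇒ L
n=10: can move to 9, which is L ⇒ W
n=11: the only move is to 10(W), a W ⇒ L
n=12: can move to 4, which is L ⇒ W
n=13: the only move is to 12(W), a W ⇒ L
n=14: can move to 7, which is L ⇒ W
n=15: moves to 5(W), 10(W), 12(W), 14(W); every one is W ⇒ L
n=16: can move to 15, which is L ⇒ W
n=17: the only move is to 16(W), a W ⇒ L
n=18: can move to 9, which is L ⇒ W
n=19: the only move is to 18(W), a W ⇒ L
n=20: can move to 15, which is L ⇒ W
n=21: can move to 7, which is L ⇒ W
n=22: can move to 11, which is L ⇒ W
n=23: the only move is to 22(W), a W ⇒ L
n=24: can move to 23, which is L ⇒ W
n=25: moves to 20(W), 24(W); every one is W ⇒ L
n=26: can move to 13, which is L ⇒ W
n=27: can move to 9, which is L ⇒ W
n=28: moves to 14(W), 21(W), 24(W), 26(W), 27(W); every one is W ⇒ L
n=29: can move to 28, which is L ⇒ W
n=30: can move to 15, which is L ⇒ W
n=31: the only move is to 30(W), a W ⇒ L
n=32: can move to 28, which is L ⇒ W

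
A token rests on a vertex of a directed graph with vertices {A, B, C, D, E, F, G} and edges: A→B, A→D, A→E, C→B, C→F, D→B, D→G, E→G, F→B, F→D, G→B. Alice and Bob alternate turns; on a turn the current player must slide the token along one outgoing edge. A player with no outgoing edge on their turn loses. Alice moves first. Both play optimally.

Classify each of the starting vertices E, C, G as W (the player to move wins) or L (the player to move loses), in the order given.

Use the standard recursion: the mover loses at a terminal position; elsewhere, the mover wins exactly when some move hands the opponent an L position.
Every edge goes from a vertex to one that appears earlier in the order B, G, D, E, F, C, A, so processing vertices in that order labels each vertex after all of its successors.
B: no outgoing edge → L
G: reaches L-position B → W
D: reaches L-position B → W
E: only reaches G(W), which is W → L
F: reaches L-position B → W
C: reaches L-position B → W
A: reaches L-position E → W

E: L, C: W, G: W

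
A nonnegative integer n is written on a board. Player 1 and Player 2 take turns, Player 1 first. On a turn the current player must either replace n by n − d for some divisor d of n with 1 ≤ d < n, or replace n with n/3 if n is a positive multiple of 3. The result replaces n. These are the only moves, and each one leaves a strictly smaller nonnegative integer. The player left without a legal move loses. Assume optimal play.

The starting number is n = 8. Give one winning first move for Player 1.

Move to 4.

Label each position W (a win for the player to move) or L (a loss). A position with no legal move is L; any other position is W exactly when some move reaches an L, and L when every move reaches a W.
n=0: no move → L
n=1: no move → L
n=2: →1(L), so W
n=3: →1(L), so W
n=4: →2(W), 3(W) — all W, so L
n=5: →4(L), so W
n=6: →4(L), so W
n=7: →6(W) only, which is W, so L
n=8: →4(L), so W
From 8, the L positions reachable in one move are: 4, 7. Any move reaching one of these is winning.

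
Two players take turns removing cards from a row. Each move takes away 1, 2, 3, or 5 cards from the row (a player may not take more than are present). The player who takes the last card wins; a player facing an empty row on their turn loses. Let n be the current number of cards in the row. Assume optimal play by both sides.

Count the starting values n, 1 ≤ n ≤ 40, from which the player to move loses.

Compute win/loss labels from the base case upward. A position with no move is L. Any other position is W if it can reach an L in one move, else L.
n=0: no move → L
n=1: W (go to 0, an L position)
n=2: W (go to 0, an L position)
n=3: W (go to 0, an L position)
n=4: L (options 3(W), 2(W), 1(W) are all W)
n=5: W (go to 4, an L position)
n=6: W (go to 4, an L position)
n=7: W (go to 4, an L position)
n=8: L (options 7(W), 6(W), 5(W), 3(W) are all W)
n=9: W (go to 8, an L position)
n=10: W (go to 8, an L position)
n=11: W (go to 8, an L position)
n=12: L (options 11(W), 10(W), 9(W), 7(W) are all W)
n=13: W (go to 12, an L position)
n=14: W (go to 12, an L position)
n=15: W (go to 12, an L position)
n=16: L (options 15(W), 14(W), 13(W), 11(W) are all W)
n=17: W (go to 16, an L position)
n=18: W (go to 16, an L position)
n=19: W (go to 16, an L position)
n=20: L (options 19(W), 18(W), 17(W), 15(W) are all W)
n=21: W (go to 20, an L position)
n=22: W (go to 20, an L position)
n=23: W (go to 20, an L position)
n=24: L (options 23(W), 22(W), 21(W), 19(W) are all W)
n=25: W (go to 24, an L position)
n=26: W (go to 24, an L position)
n=27: W (go to 24, an L position)
n=28: L (options 27(W), 26(W), 25(W), 23(W) are all W)
n=29: W (go to 28, an L position)
n=30: W (go to 28, an L position)
n=31: W (go to 28, an L position)
n=32: L (options 31(W), 30(W), 29(W), 27(W) are all W)
n=33: W (go to 32, an L position)
n=34: W (go to 32, an L position)
n=35: W (go to 32, an L position)
n=36: L (options 35(W), 34(W), 33(W), 31(W) are all W)
n=37: W (go to 36, an L position)
n=38: W (go to 36, an L position)
n=39: W (go to 36, an L position)
n=40: L (options 39(W), 38(W), 37(W), 35(W) are all W)
L entries with 1 ≤ n ≤ 40 (n=0 is outside the asked range and is not counted): n = 4, 8, 12, 16, 20, 24, 28, 32, 36, 40; that makes 10.

10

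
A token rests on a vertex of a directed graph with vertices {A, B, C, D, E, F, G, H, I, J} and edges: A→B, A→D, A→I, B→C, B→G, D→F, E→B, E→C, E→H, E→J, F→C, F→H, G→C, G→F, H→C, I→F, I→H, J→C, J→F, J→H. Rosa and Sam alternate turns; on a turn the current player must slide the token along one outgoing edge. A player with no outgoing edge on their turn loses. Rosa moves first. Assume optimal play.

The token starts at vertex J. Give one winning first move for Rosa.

Move to C.

Work bottom-up. With no move the player to move loses. Otherwise the position is W if at least one move leads to an L position for the opponent, and L if every move leads to a W.
Every edge goes from a vertex to one that appears earlier in the order C, H, F, G, I, B, J, D, E, A, so processing vertices in that order labels each vertex after all of its successors.
C: no outgoing edge → L
H: can move to C, which is L ⇒ W
F: can move to C, which is L ⇒ W
G: can move to C, which is L ⇒ W
I: moves to F(W), H(W); every one is W ⇒ L
B: can move to C, which is L ⇒ W
J: can move to C, which is L ⇒ W
D: the only move is to F(W), a W ⇒ L
E: can move to C, which is L ⇒ W
A: can move to D, which is L ⇒ W
From J, the L positions reachable in one move are: C.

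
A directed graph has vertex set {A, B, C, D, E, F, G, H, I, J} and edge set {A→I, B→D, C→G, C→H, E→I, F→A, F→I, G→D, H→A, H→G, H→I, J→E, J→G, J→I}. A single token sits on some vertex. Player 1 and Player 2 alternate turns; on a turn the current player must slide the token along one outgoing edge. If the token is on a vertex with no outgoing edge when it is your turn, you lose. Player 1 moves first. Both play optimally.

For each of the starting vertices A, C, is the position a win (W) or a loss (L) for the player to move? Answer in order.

A: W, C: L

Compute win/loss labels from the base case upward. A position with no move is L. Any other position is W if it can reach an L in one move, else L.
Every edge goes from a vertex to one that appears earlier in the order I, D, G, A, H, C, E, F, B, J, so processing vertices in that order labels each vertex after all of its successors.
I: no outgoing edge → L
D: no outgoing edge → L
G: →D(L), so W
A: →I(L), so W
H: →I(L), so W
C: →H(W), G(W) — all W, so L
E: →I(L), so W
F: →I(L), so W
B: →D(L), so W
J: →I(L), so W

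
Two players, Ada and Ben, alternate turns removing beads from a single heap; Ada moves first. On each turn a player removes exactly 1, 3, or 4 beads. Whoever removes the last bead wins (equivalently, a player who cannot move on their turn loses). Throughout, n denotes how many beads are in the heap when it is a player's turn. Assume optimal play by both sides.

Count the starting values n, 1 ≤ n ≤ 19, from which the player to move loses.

Label each position W (a win for the player to move) or L (a loss). A position with no legal move is L; any other position is W exactly when some move reaches an L, and L when every move reaches a W.
n=0: no move → L
n=1: can move to 0, which is L ⇒ W
n=2: the only move is to 1(W), a W ⇒ L
n=3: can move to 2, which is L ⇒ W
n=4: can move to 0, which is L ⇒ W
n=5: can move to 2, which is L ⇒ W
n=6: can move to 2, which is L ⇒ W
n=7: moves to 6(W), 4(W), 3(W); every one is W ⇒ L
n=8: can move to 7, which is L ⇒ W
n=9: moves to 8(W), 6(W), 5(W); every one is W ⇒ L
n=10: can move to 9, which is L ⇒ W
n=11: can move to 7, which is L ⇒ W
n=12: can move to 9, which is L ⇒ W
n=13: can move to 9, which is L ⇒ W
n=14: moves to 13(W), 11(W), 10(W); every one is W ⇒ L
n=15: can move to 14, which is L ⇒ W
n=16: moves to 15(W), 13(W), 12(W); every one is W ⇒ L
n=17: can move to 16, which is L ⇒ W
n=18: can move to 14, which is L ⇒ W
n=19: can move to 16, which is L ⇒ W
L entries with 1 ≤ n ≤ 19 (n=0 is outside the asked range and is not counted): n = 2, 7, 9, 14, 16; that makes 5.

5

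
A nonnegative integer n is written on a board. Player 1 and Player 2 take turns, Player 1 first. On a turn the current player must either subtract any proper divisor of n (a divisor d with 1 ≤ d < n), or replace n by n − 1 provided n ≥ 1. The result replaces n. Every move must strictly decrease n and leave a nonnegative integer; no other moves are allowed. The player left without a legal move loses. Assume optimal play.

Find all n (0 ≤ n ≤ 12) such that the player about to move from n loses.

0, 2, 5, 7, 9, 11

Label each position W (a win for the player to move) or L (a loss). A position with no legal move is L; any other position is W exactly when some move reaches an L, and L when every move reaches a W.
n=0: no move → L
n=1: →0(L), so W
n=2: →1(W) only, which is W, so L
n=3: →2(L), so W
n=4: →2(L), so W
n=5: →4(W) only, which is W, so L
n=6: →5(L), so W
n=7: →6(W) only, which is W, so L
n=8: →7(L), so W
n=9: →6(W), 8(W) — all W, so L
n=10: →5(L), so W
n=11: →10(W) only, which is W, so L
n=12: →9(L), so W
The losing starting values of n are exactly the entries labelled L in this table (6 of them).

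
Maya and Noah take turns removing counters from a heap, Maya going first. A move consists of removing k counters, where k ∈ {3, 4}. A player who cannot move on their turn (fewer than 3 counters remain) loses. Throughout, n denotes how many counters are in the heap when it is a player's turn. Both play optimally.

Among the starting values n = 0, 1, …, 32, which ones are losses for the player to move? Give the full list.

0, 1, 2, 7, 8, 9, 14, 15, 16, 21, 22, 23, 28, 29, 30

Classify positions by backward induction: terminal positions (no move available) are L. From any other position, the mover wins iff some move reaches an L.
n=0: no move → L
n=1: no move → L
n=2: no move → L
n=3: reaches L-position 0 → W
n=4: reaches L-position 1 → W
n=5: reaches L-position 2 → W
n=6: reaches L-position 2 → W
n=7: only reaches 4(W), 3(W), all W → L
n=8: only reaches 5(W), 4(W), all W → L
n=9: only reaches 6(W), 5(W), all W → L
n=10: reaches L-position 7 → W
n=11: reaches L-position 8 → W
n=12: reaches L-position 9 → W
n=13: reaches L-position 9 → W
n=14: only reaches 11(W), 10(W), all W → L
n=15: only reaches 12(W), 11(W), all W → L
n=16: only reaches 13(W), 12(W), all W → L
n=17: reaches L-position 14 → W
n=18: reaches L-position 15 → W
n=19: reaches L-position 16 → W
n=20: reaches L-position 16 → W
n=21: only reaches 18(W), 17(W), all W → L
n=22: only reaches 19(W), 18(W), all W → L
n=23: only reaches 20(W), 19(W), all W → L
n=24: reaches L-position 21 → W
n=25: reaches L-position 22 → W
n=26: reaches L-position 23 → W
n=27: reaches L-position 23 → W
n=28: only reaches 25(W), 24(W), all W → L
n=29: only reaches 26(W), 25(W), all W → L
n=30: only reaches 27(W), 26(W), all W → L
n=31: reaches L-position 28 → W
n=32: reaches L-position 29 → W
The losing starting values of n are exactly the entries labelled L in this table (15 of them).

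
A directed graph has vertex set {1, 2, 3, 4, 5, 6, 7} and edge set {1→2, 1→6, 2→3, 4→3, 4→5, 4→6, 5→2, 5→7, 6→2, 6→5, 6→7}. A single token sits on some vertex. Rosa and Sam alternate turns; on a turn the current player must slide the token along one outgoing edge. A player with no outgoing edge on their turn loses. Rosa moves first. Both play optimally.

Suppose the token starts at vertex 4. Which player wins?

Label each position W (a win for the player to move) or L (a loss). A position with no legal move is L; any other position is W exactly when some move reaches an L, and L when every move reaches a W.
Every edge goes from a vertex to one that appears earlier in the order 7, 3, 2, 5, 6, 4, 1, so processing vertices in that order labels each vertex after all of its successors.
7: no outgoing edge → L
3: no outgoing edge → L
2: reaches L-position 3 → W
5: reaches L-position 7 → W
6: reaches L-position 7 → W
4: reaches L-position 3 → W
1: only reaches 6(W), 2(W), all W → L
From 4 Rosa can move to 3, reaching an L position.

Rosa wins.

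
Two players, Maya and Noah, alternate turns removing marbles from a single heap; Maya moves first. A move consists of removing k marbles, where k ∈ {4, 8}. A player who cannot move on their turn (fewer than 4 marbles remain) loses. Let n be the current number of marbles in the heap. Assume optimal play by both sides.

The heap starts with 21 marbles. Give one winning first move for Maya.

Build the W/L table. Terminal = L. A non-terminal position is W if it has a move to some L; otherwise it is L.
n=0: no move → L
n=1: no move → L
n=2: no move → L
n=3: no move → L
n=4: →0(L), so W
n=5: →1(L), so W
n=6: →2(L), so W
n=7: →3(L), so W
n=8: →0(L), so W
n=9: →1(L), so W
n=10: →2(L), so W
n=11: →3(L), so W
n=12: →8(W), 4(W) — all W, so L
n=13: →9(W), 5(W) — all W, so L
n=14: →10(W), 6(W) — all W, so L
n=15: →11(W), 7(W) — all W, so L
n=16: →12(L), so W
n=17: →13(L), so W
n=18: →14(L), so W
n=19: →15(L), so W
n=20: →12(L), so W
n=21: →13(L), so W
From 21, the L positions reachable in one move are: 13.

Remove 8, leaving 13.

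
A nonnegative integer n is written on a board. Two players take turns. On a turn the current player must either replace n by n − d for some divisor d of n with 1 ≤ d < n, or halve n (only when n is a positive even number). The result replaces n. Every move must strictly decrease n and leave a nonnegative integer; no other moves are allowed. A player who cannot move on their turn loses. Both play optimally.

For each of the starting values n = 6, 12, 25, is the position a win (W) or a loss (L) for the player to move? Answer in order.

Use the standard recursion: the mover loses at a terminal position; elsewhere, the mover wins exactly when some move hands the opponent an L position.
n=0: no move → L
n=1: no move → L
n=2: can move to 1, which is L ⇒ W
n=3: the only move is to 2(W), a W ⇒ L
n=4: can move to 3, which is L ⇒ W
n=5: the only move is to 4(W), a W ⇒ L
n=6: can move to 3, which is L ⇒ W
n=7: the only move is to 6(W), a W ⇒ L
n=8: can move to 7, which is L ⇒ W
n=9: moves to 6(W), 8(W); every one is W ⇒ L
n=10: can move to 5, which is L ⇒ W
n=11: the only move is to 10(W), a W ⇒ L
n=12: can move to 9, which is L ⇒ W
n=13: the only move is to 12(W), a W ⇒ L
n=14: can move to 7, which is L ⇒ W
n=15: moves to 10(W), 12(W), 14(W); every one is W ⇒ L
n=16: can move to 15, which is L ⇒ W
n=17: the only move is to 16(W), a W ⇒ L
n=18: can move to 9, which is L ⇒ W
n=19: the only move is to 18(W), a W ⇒ L
n=20: can move to 15, which is L ⇒ W
n=21: moves to 14(W), 18(W), 20(W); every one is W ⇒ L
n=22: can move to 11, which is L ⇒ W
n=23: the only move is to 22(W), a W ⇒ L
n=24: can move to 21, which is L ⇒ W
n=25: moves to 20(W), 24(W); every one is W ⇒ L

6: W, 12: W, 25: L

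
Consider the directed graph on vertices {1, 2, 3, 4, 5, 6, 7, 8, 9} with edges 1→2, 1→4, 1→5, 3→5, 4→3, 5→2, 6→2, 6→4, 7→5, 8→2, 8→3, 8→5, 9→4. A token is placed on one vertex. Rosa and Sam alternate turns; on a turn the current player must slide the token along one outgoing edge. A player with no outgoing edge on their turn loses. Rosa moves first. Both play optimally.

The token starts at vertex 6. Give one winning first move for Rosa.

Move to 2.

Compute win/loss labels from the base case upward. A position with no move is L. Any other position is W if it can reach an L in one move, else L.
Every edge goes from a vertex to one that appears earlier in the order 2, 5, 3, 4, 1, 6, 9, 7, 8, so processing vertices in that order labels each vertex after all of its successors.
2: no outgoing edge → L
5: W (go to 2, an L position)
3: L (sole option 5(W) is W)
4: W (go to 3, an L position)
1: W (go to 2, an L position)
6: W (go to 2, an L position)
9: L (sole option 4(W) is W)
7: L (sole option 5(W) is W)
8: W (go to 3, an L position)
From 6, the L positions reachable in one move are: 2.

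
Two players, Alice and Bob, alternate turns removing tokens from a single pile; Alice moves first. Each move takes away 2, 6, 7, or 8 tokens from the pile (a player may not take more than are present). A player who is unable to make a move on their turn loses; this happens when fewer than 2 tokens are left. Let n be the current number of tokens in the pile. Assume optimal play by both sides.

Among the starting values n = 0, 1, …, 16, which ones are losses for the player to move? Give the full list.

Compute win/loss labels from the base case upward. A position with no move is L. Any other position is W if it can reach an L in one move, else L.
n=0: no move → L
n=1: no move → L
n=2: W (go to 0, an L position)
n=3: W (go to 1, an L position)
n=4: L (sole option 2(W) is W)
n=5: L (sole option 3(W) is W)
n=6: W (go to 4, an L position)
n=7: W (go to 5, an L position)
n=8: W (go to 1, an L position)
n=9: W (go to 1, an L position)
n=10: W (go to 4, an L position)
n=11: W (go to 5, an L position)
n=12: W (go to 5, an L position)
n=13: W (go to 5, an L position)
n=14: L (options 12(W), 8(W), 7(W), 6(W) are all W)
n=15: L (options 13(W), 9(W), 8(W), 7(W) are all W)
n=16: W (go to 14, an L position)
The losing starting values of n are exactly the entries labelled L in this table (6 of them).

0, 1, 4, 5, 14, 15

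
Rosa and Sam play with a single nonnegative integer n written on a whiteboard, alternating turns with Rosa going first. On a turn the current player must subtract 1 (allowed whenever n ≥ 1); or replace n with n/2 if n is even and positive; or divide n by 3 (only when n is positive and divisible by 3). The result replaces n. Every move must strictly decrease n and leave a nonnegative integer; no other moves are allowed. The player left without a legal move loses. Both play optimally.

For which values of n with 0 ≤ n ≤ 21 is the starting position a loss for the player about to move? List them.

Compute win/loss labels from the base case upward. A position with no move is L. Any other position is W if it can reach an L in one move, else L.
n=0: no move → L
n=1: W (go to 0, an L position)
n=2: L (sole option 1(W) is W)
n=3: W (go to 2, an L position)
n=4: W (go to 2, an L position)
n=5: L (sole option 4(W) is W)
n=6: W (go to 2, an L position)
n=7: L (sole option 6(W) is W)
n=8: W (go to 7, an L position)
n=9: L (options 3(W), 8(W) are all W)
n=10: W (go to 5, an L position)
n=11: L (sole option 10(W) is W)
n=12: W (go to 11, an L position)
n=13: L (sole option 12(W) is W)
n=14: W (go to 7, an L position)
n=15: W (go to 5, an L position)
n=16: L (options 8(W), 15(W) are all W)
n=17: W (go to 16, an L position)
n=18: W (go to 9, an L position)
n=19: L (sole option 18(W) is W)
n=20: W (go to 19, an L position)
n=21: W (go to 7, an L position)
Reading off the rows marked L gives the requested list; there are 9 such values of n.

0, 2, 5, 7, 9, 11, 13, 16, 19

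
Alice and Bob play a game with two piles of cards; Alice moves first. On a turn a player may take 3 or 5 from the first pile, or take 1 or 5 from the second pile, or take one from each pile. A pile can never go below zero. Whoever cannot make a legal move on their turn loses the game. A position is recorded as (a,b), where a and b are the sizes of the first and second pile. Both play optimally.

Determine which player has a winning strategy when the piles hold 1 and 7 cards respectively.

Work bottom-up. With no move the player to move loses. Otherwise the position is W if at least one move leads to an L position for the opponent, and L if every move leads to a W.
No move ever increases a pile, so every position that can arise here has a ≤ 1 and b ≤ 7; it is enough to label the cells with 0 ≤ a ≤ 1 and 0 ≤ b ≤ 7.
Every move lowers a or b (never raises either), so fill the grid row by row in increasing a, and left to right within a row: each cell's successors are then already labelled.
      b=0  b=1  b=2  b=3  b=4  b=5  b=6  b=7
a=0:    L    W    L    W    L    W    L    W
a=1:    L    W    L    W    L    W    L    W
Cells with no legal move (terminal, hence L): (0,0), (1,0).
The remaining L cells, each justified by listing all of its moves:
(0,2): the only move is to (0,1)(W), a W ⇒ L
(0,4): the only move is to (0,3)(W), a W ⇒ L
(0,6): moves to (0,5)(W), (0,1)(W); every one is W ⇒ L
(1,2): moves to (1,1)(W), (0,1)(W); every one is W ⇒ L
(1,4): moves to (1,3)(W), (0,3)(W); every one is W ⇒ L
(1,6): moves to (1,5)(W), (1,1)(W), (0,5)(W); every one is W ⇒ L
Every other cell has at least one move into one of the L cells above, so it is W.
From (1,7) Alice can move to (1,6), reaching an L position.

Alice wins.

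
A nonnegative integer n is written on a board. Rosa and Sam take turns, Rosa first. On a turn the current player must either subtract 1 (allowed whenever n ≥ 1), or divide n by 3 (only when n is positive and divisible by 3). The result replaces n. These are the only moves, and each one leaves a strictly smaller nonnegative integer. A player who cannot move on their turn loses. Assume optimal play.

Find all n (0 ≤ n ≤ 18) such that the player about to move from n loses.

Build the W/L table. Terminal = L. A non-terminal position is W if it has a move to some L; otherwise it is L.
n=0: no move → L
n=1: W (go to 0, an L position)
n=2: L (sole option 1(W) is W)
n=3: W (go to 2, an L position)
n=4: L (sole option 3(W) is W)
n=5: W (go to 4, an L position)
n=6: W (go to 2, an L position)
n=7: L (sole option 6(W) is W)
n=8: W (go to 7, an L position)
n=9: L (options 3(W), 8(W) are all W)
n=10: W (go to 9, an L position)
n=11: L (sole option 10(W) is W)
n=12: W (go to 4, an L position)
n=13: L (sole option 12(W) is W)
n=14: W (go to 13, an L position)
n=15: L (options 5(W), 14(W) are all W)
n=16: W (go to 15, an L position)
n=17: L (sole option 16(W) is W)
n=18: W (go to 17, an L position)
The losing starting values of n are exactly the entries labelled L in this table (9 of them).

0, 2, 4, 7, 9, 11, 13, 15, 17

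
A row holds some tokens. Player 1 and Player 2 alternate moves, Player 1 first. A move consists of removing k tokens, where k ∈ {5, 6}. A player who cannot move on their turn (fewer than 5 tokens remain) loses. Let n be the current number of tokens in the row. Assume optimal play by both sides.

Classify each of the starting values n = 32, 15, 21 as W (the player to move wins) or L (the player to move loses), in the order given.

32: W, 15: L, 21: W

Classify positions by backward induction: terminal positions (no move available) are L. From any other position, the mover wins iff some move reaches an L.
n=0: no move → L
n=1: no move → L
n=2: no move → L
n=3: no move → L
n=4: no move → L
n=5: can move to 0, which is L ⇒ W
n=6: can move to 1, which is L ⇒ W
n=7: can move to 2, which is L ⇒ W
n=8: can move to 3, which is L ⇒ W
n=9: can move to 4, which is L ⇒ W
n=10: can move to 4, which is L ⇒ W
n=11: moves to 6(W), 5(W); every one is W ⇒ L
n=12: moves to 7(W), 6(W); every one is W ⇒ L
n=13: moves to 8(W), 7(W); every one is W ⇒ L
n=14: moves to 9(W), 8(W); every one is W ⇒ L
n=15: moves to 10(W), 9(W); every one is W ⇒ L
n=16: can move to 11, which is L ⇒ W
n=17: can move to 12, which is L ⇒ W
n=18: can move to 13, which is L ⇒ W
n=19: can move to 14, which is L ⇒ W
n=20: can move to 15, which is L ⇒ W
n=21: can move to 15, which is L ⇒ W
n=22: moves to 17(W), 16(W); every one is W ⇒ L
n=23: moves to 18(W), 17(W); every one is W ⇒ L
n=24: moves to 19(W), 18(W); every one is W ⇒ L
n=25: moves to 20(W), 19(W); every one is W ⇒ L
n=26: moves to 21(W), 20(W); every one is W ⇒ L
n=27: can move to 22, which is L ⇒ W
n=28: can move to 23, which is L ⇒ W
n=29: can move to 24, which is L ⇒ W
n=30: can move to 25, which is L ⇒ W
n=31: can move to 26, which is L ⇒ W
n=32: can move to 26, which is L ⇒ W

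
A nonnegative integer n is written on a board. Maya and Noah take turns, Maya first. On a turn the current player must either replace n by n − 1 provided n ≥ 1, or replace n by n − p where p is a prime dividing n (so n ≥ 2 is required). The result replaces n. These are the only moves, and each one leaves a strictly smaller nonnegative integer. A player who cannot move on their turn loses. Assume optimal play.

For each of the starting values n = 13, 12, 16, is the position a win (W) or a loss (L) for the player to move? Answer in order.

Compute win/loss labels from the base case upward. A position with no move is L. Any other position is W if it can reach an L in one move, else L.
n=0: no move → L
n=1: can move to 0, which is L ⇒ W
n=2: can move to 0, which is L ⇒ W
n=3: can move to 0, which is L ⇒ W
n=4: moves to 2(W), 3(W); every one is W ⇒ L
n=5: can move to 0, which is L ⇒ W
n=6: can move to 4, which is L ⇒ W
n=7: can move to 0, which is L ⇒ W
n=8: moves to 6(W), 7(W); every one is W ⇒ L
n=9: can move to 8, which is L ⇒ W
n=10: can move to 8, which is L ⇒ W
n=11: can move to 0, which is L ⇒ W
n=12: moves to 9(W), 10(W), 11(W); every one is W ⇒ L
n=13: can move to 0, which is L ⇒ W
n=14: can move to 12, which is L ⇒ W
n=15: can move to 12, which is L ⇒ W
n=16: moves to 14(W), 15(W); every one is W ⇒ L

13: W, 12: L, 16: L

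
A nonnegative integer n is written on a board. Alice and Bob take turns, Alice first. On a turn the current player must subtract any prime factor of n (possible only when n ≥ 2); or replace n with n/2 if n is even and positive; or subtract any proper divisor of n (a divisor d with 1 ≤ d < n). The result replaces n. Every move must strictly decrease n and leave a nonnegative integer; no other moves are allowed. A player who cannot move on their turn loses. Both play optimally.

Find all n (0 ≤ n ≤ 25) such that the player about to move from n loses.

Label each position W (a win for the player to move) or L (a loss). A position with no legal move is L; any other position is W exactly when some move reaches an L, and L when every move reaches a W.
n=0: no move → L
n=1: no move → L
n=2: reaches L-position 0 → W
n=3: reaches L-position 0 → W
n=4: only reaches 2(W), 3(W), all W → L
n=5: reaches L-position 0 → W
n=6: reaches L-position 4 → W
n=7: reaches L-position 0 → W
n=8: reaches L-position 4 → W
n=9: only reaches 6(W), 8(W), all W → L
n=10: reaches L-position 9 → W
n=11: reaches L-position 0 → W
n=12: reaches L-position 9 → W
n=13: reaches L-position 0 → W
n=14: only reaches 7(W), 12(W), 13(W), all W → L
n=15: reaches L-position 14 → W
n=16: reaches L-position 14 → W
n=17: reaches L-position 0 → W
n=18: reaches L-position 9 → W
n=19: reaches L-position 0 → W
n=20: only reaches 10(W), 15(W), 16(W), 18(W), 19(W), all W → L
n=21: reaches L-position 14 → W
n=22: reaches L-position 20 → W
n=23: reaches L-position 0 → W
n=24: reaches L-position 20 → W
n=25: reaches L-position 20 → W
Reading off the rows marked L gives the requested list; there are 6 such values of n.

0, 1, 4, 9, 14, 20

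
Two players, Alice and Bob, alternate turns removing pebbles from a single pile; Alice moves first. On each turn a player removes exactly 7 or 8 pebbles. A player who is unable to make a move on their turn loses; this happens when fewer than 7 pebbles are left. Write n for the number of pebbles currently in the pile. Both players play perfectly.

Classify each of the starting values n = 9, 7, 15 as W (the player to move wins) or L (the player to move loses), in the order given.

Build the W/L table. Terminal = L. A non-terminal position is W if it has a move to some L; otherwise it is L.
n=0: no move → L
n=1: no move → L
n=2: no move → L
n=3: no move → L
n=4: no move → L
n=5: no move → L
n=6: no move → L
n=7: reaches L-position 0 → W
n=8: reaches L-position 1 → W
n=9: reaches L-position 2 → W
n=10: reaches L-position 3 → W
n=11: reaches L-position 4 → W
n=12: reaches L-position 5 → W
n=13: reaches L-position 6 → W
n=14: reaches L-position 6 → W
n=15: only reaches 8(W), 7(W), all W → L

9: W, 7: W, 15: L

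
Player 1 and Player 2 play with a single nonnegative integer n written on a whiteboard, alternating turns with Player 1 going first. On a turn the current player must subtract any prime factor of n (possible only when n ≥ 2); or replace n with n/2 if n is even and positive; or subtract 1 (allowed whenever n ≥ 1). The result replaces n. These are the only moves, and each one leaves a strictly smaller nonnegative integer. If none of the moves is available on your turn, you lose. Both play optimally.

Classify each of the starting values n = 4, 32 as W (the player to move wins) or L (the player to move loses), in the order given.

4: L, 32: W

Build the W/L table. Terminal = L. A non-terminal position is W if it has a move to some L; otherwise it is L.
n=0: no move → L
n=1: reaches L-position 0 → W
n=2: reaches L-position 0 → W
n=3: reaches L-position 0 → W
n=4: only reaches 2(W), 3(W), all W → L
n=5: reaches L-position 0 → W
n=6: reaches L-position 4 → W
n=7: reaches L-position 0 → W
n=8: reaches L-position 4 → W
n=9: only reaches 6(W), 8(W), all W → L
n=10: reaches L-position 9 → W
n=11: reaches L-position 0 → W
n=12: reaches L-position 9 → W
n=13: reaches L-position 0 → W
n=14: only reaches 7(W), 12(W), 13(W), all W → L
n=15: reaches L-position 14 → W
n=16: reaches L-position 14 → W
n=17: reaches L-position 0 → W
n=18: reaches L-position 9 → W
n=19: reaches L-position 0 → W
n=20: only reaches 10(W), 15(W), 18(W), 19(W), all W → L
n=21: reaches L-position 14 → W
n=22: reaches L-position 20 → W
n=23: reaches L-position 0 → W
n=24: only reaches 12(W), 21(W), 22(W), 23(W), all W → L
n=25: reaches L-position 20 → W
n=26: reaches L-position 24 → W
n=27: reaches L-position 24 → W
n=28: reaches L-position 14 → W
n=29: reaches L-position 0 → W
n=30: only reaches 15(W), 25(W), 27(W), 28(W), 29(W), all W → L
n=31: reaches L-position 0 → W
n=32: reaches L-position 30 → W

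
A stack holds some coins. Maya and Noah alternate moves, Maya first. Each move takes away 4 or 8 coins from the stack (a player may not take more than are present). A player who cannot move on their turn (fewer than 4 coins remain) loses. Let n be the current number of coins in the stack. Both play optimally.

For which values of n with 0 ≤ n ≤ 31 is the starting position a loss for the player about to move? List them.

0, 1, 2, 3, 12, 13, 14, 15, 24, 25, 26, 27

Work bottom-up. With no move the player to move loses. Otherwise the position is W if at least one move leads to an L position for the opponent, and L if every move leads to a W.
n=0: no move → L
n=1: no move → L
n=2: no move → L
n=3: no move → L
n=4: W (go to 0, an L position)
n=5: W (go to 1, an L position)
n=6: W (go to 2, an L position)
n=7: W (go to 3, an L position)
n=8: W (go to 0, an L position)
n=9: W (go to 1, an L position)
n=10: W (go to 2, an L position)
n=11: W (go to 3, an L position)
n=12: L (options 8(W), 4(W) are all W)
n=13: L (options 9(W), 5(W) are all W)
n=14: L (options 10(W), 6(W) are all W)
n=15: L (options 11(W), 7(W) are all W)
n=16: W (go to 12, an L position)
n=17: W (go to 13, an L position)
n=18: W (go to 14, an L position)
n=19: W (go to 15, an L position)
n=20: W (go to 12, an L position)
n=21: W (go to 13, an L position)
n=22: W (go to 14, an L position)
n=23: W (go to 15, an L position)
n=24: L (options 20(W), 16(W) are all W)
n=25: L (options 21(W), 17(W) are all W)
n=26: L (options 22(W), 18(W) are all W)
n=27: L (options 23(W), 19(W) are all W)
n=28: W (go to 24, an L position)
n=29: W (go to 25, an L position)
n=30: W (go to 26, an L position)
n=31: W (go to 27, an L position)
The losing starting values of n are exactly the entries labelled L in this table (12 of them).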